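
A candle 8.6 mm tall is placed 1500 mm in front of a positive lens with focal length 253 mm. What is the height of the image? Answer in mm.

1.74 mm

1/d_i = 1/f − 1/d_o = 1/(253.0) − 1/(1500) = 0.003286, so d_i = 304.3 mm.
m = −d_i/d_o = -0.2029.
|h_i| = |m|·h_o = 0.2029 × 8.6 = 1.74 mm. The image is real, inverted and reduced, on the far side of the lens.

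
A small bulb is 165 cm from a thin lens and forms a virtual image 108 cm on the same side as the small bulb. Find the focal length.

Virtual image ⇒ d_i = −108 cm.
1/f = 1/d_o + 1/d_i = 1/(165) + 1/(-108) = -0.003199, so f = -313 cm.
Since f is negative, the thin lens is diverging.

f = -313 cm (diverging)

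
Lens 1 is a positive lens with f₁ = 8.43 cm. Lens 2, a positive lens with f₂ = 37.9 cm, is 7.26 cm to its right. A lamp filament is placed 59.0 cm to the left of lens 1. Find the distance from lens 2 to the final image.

2.41 cm

Lens 1: 1/d_i1 = 1/f₁ − 1/d_o1 = 1/(8.43) − 1/(59.0) = 0.1017, so d_i1 = 9.835 cm.
The intermediate image is 9.835 cm to the right of lens 1, which lies 2.575 cm to the right of lens 2 — a virtual object — so d_o2 = −2.575 cm.
Lens 2: 1/d_i2 = 1/f₂ − 1/d_o2 = 1/(37.9) − 1/(-2.575) = 0.4147, so d_i2 = 2.41 cm.
The final image is real, 2.41 cm to the right of lens 2 (overall magnification ≈ -0.16).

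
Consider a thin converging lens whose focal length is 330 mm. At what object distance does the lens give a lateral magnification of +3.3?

m = −d_i/d_o ⇒ d_i = −m·d_o.
1/f = 1/d_o + 1/d_i = 1/d_o − 1/(m·d_o) = (1 − 1/m)/d_o, so d_o = f(1 − 1/m) = (330.0)(1 − 1/(+3.3)) = 230 mm.

230 mm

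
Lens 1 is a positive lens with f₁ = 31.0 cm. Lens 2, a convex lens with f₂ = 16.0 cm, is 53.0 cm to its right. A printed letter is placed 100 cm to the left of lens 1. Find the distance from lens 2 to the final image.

Lens 1: 1/d_i1 = 1/f₁ − 1/d_o1 = 1/(31.0) − 1/(100) = 0.02226, so d_i1 = 44.93 cm.
The intermediate image is 44.93 cm to the right of lens 1, which is 53.0 − (44.93) = 8.070 cm to the left of lens 2, so d_o2 = +8.070 cm.
Lens 2: 1/d_i2 = 1/f₂ − 1/d_o2 = 1/(16.0) − 1/(8.070) = -0.06142, so d_i2 = -16.3 cm.
The final image is virtual, 16.3 cm to the left of lens 2 (overall magnification ≈ -0.91).

16.3 cm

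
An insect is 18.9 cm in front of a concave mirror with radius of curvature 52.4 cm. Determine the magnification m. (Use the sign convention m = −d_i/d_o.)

f = R/2 = 52.4/2 = 26.20 cm.
1/d_i = 1/f − 1/d_o = 1/(26.20) − 1/(18.9) = -0.01474, so d_i = -67.83 cm.
m = −d_i/d_o = −(-67.83)/(18.9) = +3.59.
The image is virtual, upright and enlarged, behind the mirror.

m = +3.59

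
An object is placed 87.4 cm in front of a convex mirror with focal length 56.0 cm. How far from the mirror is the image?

For a convex mirror, f = -56.0 cm.
Mirror equation: 1/s_i = 1/f − 1/s_o = 1/(-56.00) − 1/(87.4) = -0.01786 − 0.01144 = -0.02930, so s_i = -34.1 cm.
The image is virtual, upright and reduced, behind the mirror.

34.1 cm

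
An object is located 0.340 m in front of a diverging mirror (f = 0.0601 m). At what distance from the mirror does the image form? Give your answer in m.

0.0511 m

For a diverging mirror, f = -0.0601 m.
Mirror equation: 1/q = 1/f − 1/p = 1/(-0.06010) − 1/(0.340) = -16.64 − 2.941 = -19.58, so q = -0.0511 m.
The image is virtual, upright and reduced, behind the mirror.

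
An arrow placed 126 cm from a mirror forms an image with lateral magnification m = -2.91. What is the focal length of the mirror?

f = 93.8 cm (concave)

m = −d_i/d_o ⇒ d_i = −m·d_o = −(-2.91)·(126) = 366.7 cm.
1/f = 1/d_o + 1/d_i = 1/(126) + 1/(366.7) = 0.01066, so f = 93.8 cm.
Since f is positive, the mirror is concave.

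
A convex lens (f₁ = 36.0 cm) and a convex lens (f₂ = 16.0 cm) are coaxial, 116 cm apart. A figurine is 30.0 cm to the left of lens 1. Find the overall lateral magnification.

m = -0.343

Lens 1: 1/d_i1 = 1/(36.0) − 1/(30.0) = -0.005556, so d_i1 = -180.0 cm; m₁ = −d_i1/d_o1 = +6.000.
d_o2 = 116 − (-180.0) = 296.0 cm.
Lens 2: 1/d_i2 = 1/(16.0) − 1/(296.0) = 0.05912, so d_i2 = 16.91 cm; m₂ = −d_i2/d_o2 = -0.05714.
m = m₁·m₂ = (+6.000)(-0.05714) = -0.343.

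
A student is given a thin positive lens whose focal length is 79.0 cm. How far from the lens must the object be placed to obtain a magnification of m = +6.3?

m = −d_i/d_o ⇒ d_i = −m·d_o.
1/f = 1/d_o + 1/d_i = 1/d_o − 1/(m·d_o) = (1 − 1/m)/d_o, so d_o = f(1 − 1/m) = (79.00)(1 − 1/(+6.3)) = 66.5 cm.

66.5 cm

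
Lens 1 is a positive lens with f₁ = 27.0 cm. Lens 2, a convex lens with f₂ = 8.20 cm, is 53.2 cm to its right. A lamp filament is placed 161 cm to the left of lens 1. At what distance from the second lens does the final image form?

Lens 1: 1/d_i1 = 1/f₁ − 1/d_o1 = 1/(27.0) − 1/(161) = 0.03083, so d_i1 = 32.44 cm.
The intermediate image is 32.44 cm to the right of lens 1, which is 53.2 − (32.44) = 20.76 cm to the left of lens 2, so d_o2 = +20.76 cm.
Lens 2: 1/d_i2 = 1/f₂ − 1/d_o2 = 1/(8.20) − 1/(20.76) = 0.07378, so d_i2 = 13.6 cm.
The final image is real, 13.6 cm to the right of lens 2 (overall magnification ≈ 0.13).

13.6 cm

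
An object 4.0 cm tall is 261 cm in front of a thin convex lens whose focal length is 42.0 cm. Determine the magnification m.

1/d_i = 1/f − 1/d_o = 1/(42.00) − 1/(261) = 0.01998, so d_i = 50.05 cm.
m = −d_i/d_o = −(50.05)/(261) = -0.192.
The image is real, inverted and reduced, on the far side of the lens.

m = -0.192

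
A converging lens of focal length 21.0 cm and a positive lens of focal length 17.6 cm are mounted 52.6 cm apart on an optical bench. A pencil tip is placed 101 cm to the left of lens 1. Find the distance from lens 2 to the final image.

Lens 1: 1/d_i1 = 1/f₁ − 1/d_o1 = 1/(21.0) − 1/(101) = 0.03772, so d_i1 = 26.51 cm.
The intermediate image is 26.51 cm to the right of lens 1, which is 52.6 − (26.51) = 26.09 cm to the left of lens 2, so d_o2 = +26.09 cm.
Lens 2: 1/d_i2 = 1/f₂ − 1/d_o2 = 1/(17.6) − 1/(26.09) = 0.01849, so d_i2 = 54.1 cm.
The final image is real, 54.1 cm to the right of lens 2 (overall magnification ≈ 0.54).

54.1 cm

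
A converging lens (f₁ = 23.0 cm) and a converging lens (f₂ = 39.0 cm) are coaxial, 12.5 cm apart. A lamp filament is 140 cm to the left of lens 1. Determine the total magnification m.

m = -0.142

Lens 1: 1/d_i1 = 1/(23.0) − 1/(140) = 0.03634, so d_i1 = 27.52 cm; m₁ = −d_i1/d_o1 = -0.1966.
d_o2 = 12.5 − (27.52) = -15.02 cm (virtual object).
Lens 2: 1/d_i2 = 1/(39.0) − 1/(-15.02) = 0.09222, so d_i2 = 10.84 cm; m₂ = −d_i2/d_o2 = +0.7220.
m = m₁·m₂ = (-0.1966)(+0.7220) = -0.142.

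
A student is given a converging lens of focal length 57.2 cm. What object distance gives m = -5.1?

m = −d_i/d_o ⇒ d_i = −m·d_o.
1/f = 1/d_o + 1/d_i = 1/d_o − 1/(m·d_o) = (1 − 1/m)/d_o, so d_o = f(1 − 1/m) = (57.20)(1 − 1/(-5.1)) = 68.4 cm.

68.4 cm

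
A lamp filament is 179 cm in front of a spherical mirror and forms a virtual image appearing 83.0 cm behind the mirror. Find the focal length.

f = -155 cm (convex)

Virtual image ⇒ d_i = −83.0 cm.
1/f = 1/d_o + 1/d_i = 1/(179) + 1/(-83.0) = -0.006462, so f = -155 cm.
Since f is negative, the spherical mirror is convex.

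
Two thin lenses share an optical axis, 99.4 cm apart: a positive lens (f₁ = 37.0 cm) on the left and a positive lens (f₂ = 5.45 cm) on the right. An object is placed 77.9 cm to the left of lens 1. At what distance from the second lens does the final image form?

Lens 1: 1/d_i1 = 1/f₁ − 1/d_o1 = 1/(37.0) − 1/(77.9) = 0.01419, so d_i1 = 70.47 cm.
The intermediate image is 70.47 cm to the right of lens 1, which is 99.4 − (70.47) = 28.93 cm to the left of lens 2, so d_o2 = +28.93 cm.
Lens 2: 1/d_i2 = 1/f₂ − 1/d_o2 = 1/(5.45) − 1/(28.93) = 0.1489, so d_i2 = 6.72 cm.
The final image is real, 6.72 cm to the right of lens 2 (overall magnification ≈ 0.21).

6.72 cm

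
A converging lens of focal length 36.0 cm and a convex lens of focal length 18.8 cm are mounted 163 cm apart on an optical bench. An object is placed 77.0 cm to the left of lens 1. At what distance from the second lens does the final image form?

23.4 cm

Lens 1: 1/d_i1 = 1/f₁ − 1/d_o1 = 1/(36.0) − 1/(77.0) = 0.01479, so d_i1 = 67.61 cm.
The intermediate image is 67.61 cm to the right of lens 1, which is 163 − (67.61) = 95.39 cm to the left of lens 2, so d_o2 = +95.39 cm.
Lens 2: 1/d_i2 = 1/f₂ − 1/d_o2 = 1/(18.8) − 1/(95.39) = 0.04271, so d_i2 = 23.4 cm.
The final image is real, 23.4 cm to the right of lens 2 (overall magnification ≈ 0.22).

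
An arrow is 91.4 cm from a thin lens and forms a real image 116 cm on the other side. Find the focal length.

f = 51.1 cm (converging)

Real image ⇒ d_i = +116 cm.
1/f = 1/d_o + 1/d_i = 1/(91.4) + 1/(116) = 0.01956, so f = 51.1 cm.
Since f is positive, the thin lens is converging.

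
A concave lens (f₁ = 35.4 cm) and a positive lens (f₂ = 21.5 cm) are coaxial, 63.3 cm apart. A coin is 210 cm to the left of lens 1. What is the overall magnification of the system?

m = -0.0430

f₁ = −35.4 cm (diverging).
Lens 1: 1/d_i1 = 1/(-35.4) − 1/(210) = -0.03301, so d_i1 = -30.29 cm; m₁ = −d_i1/d_o1 = +0.1442.
d_o2 = 63.3 − (-30.29) = 93.59 cm.
Lens 2: 1/d_i2 = 1/(21.5) − 1/(93.59) = 0.03583, so d_i2 = 27.91 cm; m₂ = −d_i2/d_o2 = -0.2982.
m = m₁·m₂ = (+0.1442)(-0.2982) = -0.0430.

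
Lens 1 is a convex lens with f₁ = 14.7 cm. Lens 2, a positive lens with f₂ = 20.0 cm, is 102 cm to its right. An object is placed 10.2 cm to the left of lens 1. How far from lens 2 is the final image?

Lens 1: 1/d_i1 = 1/f₁ − 1/d_o1 = 1/(14.7) − 1/(10.2) = -0.03001, so d_i1 = -33.32 cm.
The intermediate image is 33.32 cm to the left of lens 1 (virtual), which is 102 − (-33.32) = 135.3 cm to the left of lens 2, so d_o2 = +135.3 cm.
Lens 2: 1/d_i2 = 1/f₂ − 1/d_o2 = 1/(20.0) − 1/(135.3) = 0.04261, so d_i2 = 23.5 cm.
The final image is real, 23.5 cm to the right of lens 2 (overall magnification ≈ -0.57).

23.5 cm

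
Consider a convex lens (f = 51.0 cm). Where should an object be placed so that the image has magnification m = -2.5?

m = −d_i/d_o ⇒ d_i = −m·d_o.
1/f = 1/d_o + 1/d_i = 1/d_o − 1/(m·d_o) = (1 − 1/m)/d_o, so d_o = f(1 − 1/m) = (51.00)(1 − 1/(-2.5)) = 71.4 cm.

71.4 cm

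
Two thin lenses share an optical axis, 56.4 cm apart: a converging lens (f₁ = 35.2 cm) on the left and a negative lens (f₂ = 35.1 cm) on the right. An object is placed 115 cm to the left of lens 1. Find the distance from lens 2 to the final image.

Lens 1: 1/d_i1 = 1/f₁ − 1/d_o1 = 1/(35.2) − 1/(115) = 0.01971, so d_i1 = 50.73 cm.
The intermediate image is 50.73 cm to the right of lens 1, which is 56.4 − (50.73) = 5.670 cm to the left of lens 2, so d_o2 = +5.670 cm.
Lens 2 is diverging, so f₂ = −35.1 cm.
Lens 2: 1/d_i2 = 1/f₂ − 1/d_o2 = 1/(-35.1) − 1/(5.670) = -0.2049, so d_i2 = -4.88 cm.
The final image is virtual, 4.88 cm to the left of lens 2 (overall magnification ≈ -0.38).

4.88 cm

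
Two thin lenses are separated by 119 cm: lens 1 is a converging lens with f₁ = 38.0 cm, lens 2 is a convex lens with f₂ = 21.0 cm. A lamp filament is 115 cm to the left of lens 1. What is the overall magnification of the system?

m = +0.251

Lens 1: 1/d_i1 = 1/(38.0) − 1/(115) = 0.01762, so d_i1 = 56.75 cm; m₁ = −d_i1/d_o1 = -0.4935.
d_o2 = 119 − (56.75) = 62.25 cm.
Lens 2: 1/d_i2 = 1/(21.0) − 1/(62.25) = 0.03155, so d_i2 = 31.69 cm; m₂ = −d_i2/d_o2 = -0.5091.
m = m₁·m₂ = (-0.4935)(-0.5091) = +0.251.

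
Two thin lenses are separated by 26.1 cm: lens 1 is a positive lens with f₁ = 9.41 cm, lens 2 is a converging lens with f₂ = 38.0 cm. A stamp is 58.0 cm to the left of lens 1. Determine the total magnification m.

m = -0.318

Lens 1: 1/d_i1 = 1/(9.41) − 1/(58.0) = 0.08903, so d_i1 = 11.23 cm; m₁ = −d_i1/d_o1 = -0.1936.
d_o2 = 26.1 − (11.23) = 14.87 cm.
Lens 2: 1/d_i2 = 1/(38.0) − 1/(14.87) = -0.04093, so d_i2 = -24.43 cm; m₂ = −d_i2/d_o2 = +1.643.
m = m₁·m₂ = (-0.1936)(+1.643) = -0.318.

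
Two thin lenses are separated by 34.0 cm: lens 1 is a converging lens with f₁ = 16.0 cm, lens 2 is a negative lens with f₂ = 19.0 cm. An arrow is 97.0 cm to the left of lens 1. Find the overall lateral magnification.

m = -0.111

Lens 1: 1/d_i1 = 1/(16.0) − 1/(97.0) = 0.05219, so d_i1 = 19.16 cm; m₁ = −d_i1/d_o1 = -0.1975.
d_o2 = 34.0 − (19.16) = 14.84 cm.
f₂ = −19.0 cm (diverging).
Lens 2: 1/d_i2 = 1/(-19.0) − 1/(14.84) = -0.1200, so d_i2 = -8.332 cm; m₂ = −d_i2/d_o2 = +0.5615.
m = m₁·m₂ = (-0.1975)(+0.5615) = -0.111.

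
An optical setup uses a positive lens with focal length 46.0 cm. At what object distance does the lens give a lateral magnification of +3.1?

31.2 cm

m = −d_i/d_o ⇒ d_i = −m·d_o.
1/f = 1/d_o + 1/d_i = 1/d_o − 1/(m·d_o) = (1 − 1/m)/d_o, so d_o = f(1 − 1/m) = (46.00)(1 − 1/(+3.1)) = 31.2 cm.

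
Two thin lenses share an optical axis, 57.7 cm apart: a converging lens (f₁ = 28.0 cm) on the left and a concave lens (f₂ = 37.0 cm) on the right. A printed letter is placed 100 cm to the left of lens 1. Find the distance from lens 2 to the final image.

Lens 1: 1/d_i1 = 1/f₁ − 1/d_o1 = 1/(28.0) − 1/(100) = 0.02571, so d_i1 = 38.89 cm.
The intermediate image is 38.89 cm to the right of lens 1, which is 57.7 − (38.89) = 18.81 cm to the left of lens 2, so d_o2 = +18.81 cm.
Lens 2 is diverging, so f₂ = −37.0 cm.
Lens 2: 1/d_i2 = 1/f₂ − 1/d_o2 = 1/(-37.0) − 1/(18.81) = -0.08019, so d_i2 = -12.5 cm.
The final image is virtual, 12.5 cm to the left of lens 2 (overall magnification ≈ -0.26).

12.5 cm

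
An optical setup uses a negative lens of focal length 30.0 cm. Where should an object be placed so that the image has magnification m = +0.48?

32.5 cm

For a negative lens, f = -30.0 cm.
m = −d_i/d_o ⇒ d_i = −m·d_o.
1/f = 1/d_o + 1/d_i = 1/d_o − 1/(m·d_o) = (1 − 1/m)/d_o, so d_o = f(1 − 1/m) = (-30.00)(1 − 1/(+0.48)) = 32.5 cm.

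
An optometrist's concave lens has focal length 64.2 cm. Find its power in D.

For a concave lens, f = −64.2 cm.
f = -64.2 cm = -0.642 m.
P = 1/f = 1/(-0.642 m) = -1.56 D.

P = -1.56 D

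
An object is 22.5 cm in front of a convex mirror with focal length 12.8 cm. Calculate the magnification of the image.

For a convex mirror, f = -12.8 cm.
1/d_i = 1/f − 1/d_o = 1/(-12.80) − 1/(22.5) = -0.1226, so d_i = -8.159 cm.
m = −d_i/d_o = −(-8.159)/(22.5) = +0.363.
The image is virtual, upright and reduced, behind the mirror.

m = +0.363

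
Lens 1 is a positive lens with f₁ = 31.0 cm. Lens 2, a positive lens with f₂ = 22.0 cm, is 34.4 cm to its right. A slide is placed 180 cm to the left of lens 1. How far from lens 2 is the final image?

2.68 cm

Lens 1: 1/d_i1 = 1/f₁ − 1/d_o1 = 1/(31.0) − 1/(180) = 0.02670, so d_i1 = 37.45 cm.
The intermediate image is 37.45 cm to the right of lens 1, which lies 3.050 cm to the right of lens 2 — a virtual object — so d_o2 = −3.050 cm.
Lens 2: 1/d_i2 = 1/f₂ − 1/d_o2 = 1/(22.0) − 1/(-3.050) = 0.3733, so d_i2 = 2.68 cm.
The final image is real, 2.68 cm to the right of lens 2 (overall magnification ≈ -0.18).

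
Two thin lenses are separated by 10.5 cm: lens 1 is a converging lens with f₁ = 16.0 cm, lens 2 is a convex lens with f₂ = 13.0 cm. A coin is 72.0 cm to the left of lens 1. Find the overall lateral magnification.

m = -0.161

Lens 1: 1/d_i1 = 1/(16.0) − 1/(72.0) = 0.04861, so d_i1 = 20.57 cm; m₁ = −d_i1/d_o1 = -0.2857.
d_o2 = 10.5 − (20.57) = -10.07 cm (virtual object).
Lens 2: 1/d_i2 = 1/(13.0) − 1/(-10.07) = 0.1762, so d_i2 = 5.674 cm; m₂ = −d_i2/d_o2 = +0.5635.
m = m₁·m₂ = (-0.2857)(+0.5635) = -0.161.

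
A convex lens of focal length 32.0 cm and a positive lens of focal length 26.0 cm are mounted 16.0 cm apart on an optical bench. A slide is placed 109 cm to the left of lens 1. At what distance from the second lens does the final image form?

13.8 cm

Lens 1: 1/d_i1 = 1/f₁ − 1/d_o1 = 1/(32.0) − 1/(109) = 0.02208, so d_i1 = 45.30 cm.
The intermediate image is 45.30 cm to the right of lens 1, which lies 29.30 cm to the right of lens 2 — a virtual object — so d_o2 = −29.30 cm.
Lens 2: 1/d_i2 = 1/f₂ − 1/d_o2 = 1/(26.0) − 1/(-29.30) = 0.07259, so d_i2 = 13.8 cm.
The final image is real, 13.8 cm to the right of lens 2 (overall magnification ≈ -0.20).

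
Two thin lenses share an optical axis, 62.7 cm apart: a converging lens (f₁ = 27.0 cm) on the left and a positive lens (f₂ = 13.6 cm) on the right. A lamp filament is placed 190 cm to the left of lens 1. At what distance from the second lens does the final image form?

Lens 1: 1/d_i1 = 1/f₁ − 1/d_o1 = 1/(27.0) − 1/(190) = 0.03177, so d_i1 = 31.47 cm.
The intermediate image is 31.47 cm to the right of lens 1, which is 62.7 − (31.47) = 31.23 cm to the left of lens 2, so d_o2 = +31.23 cm.
Lens 2: 1/d_i2 = 1/f₂ − 1/d_o2 = 1/(13.6) − 1/(31.23) = 0.04151, so d_i2 = 24.1 cm.
The final image is real, 24.1 cm to the right of lens 2 (overall magnification ≈ 0.13).

24.1 cm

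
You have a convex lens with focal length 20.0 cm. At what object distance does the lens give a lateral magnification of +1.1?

1.82 cm

m = −d_i/d_o ⇒ d_i = −m·d_o.
1/f = 1/d_o + 1/d_i = 1/d_o − 1/(m·d_o) = (1 − 1/m)/d_o, so d_o = f(1 − 1/m) = (20.00)(1 − 1/(+1.1)) = 1.82 cm.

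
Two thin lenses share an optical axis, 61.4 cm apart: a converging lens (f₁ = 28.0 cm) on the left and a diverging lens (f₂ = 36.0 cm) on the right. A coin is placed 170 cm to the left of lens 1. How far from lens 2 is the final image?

Lens 1: 1/d_i1 = 1/f₁ − 1/d_o1 = 1/(28.0) − 1/(170) = 0.02983, so d_i1 = 33.52 cm.
The intermediate image is 33.52 cm to the right of lens 1, which is 61.4 − (33.52) = 27.88 cm to the left of lens 2, so d_o2 = +27.88 cm.
Lens 2 is diverging, so f₂ = −36.0 cm.
Lens 2: 1/d_i2 = 1/f₂ − 1/d_o2 = 1/(-36.0) − 1/(27.88) = -0.06365, so d_i2 = -15.7 cm.
The final image is virtual, 15.7 cm to the left of lens 2 (overall magnification ≈ -0.11).

15.7 cm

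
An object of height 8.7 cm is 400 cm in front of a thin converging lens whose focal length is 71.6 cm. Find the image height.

1/d_i = 1/f − 1/d_o = 1/(71.60) − 1/(400) = 0.01147, so d_i = 87.21 cm.
m = −d_i/d_o = -0.2180.
|h_i| = |m|·h_o = 0.2180 × 8.7 = 1.90 cm. The image is real, inverted and reduced, on the far side of the lens.

1.90 cm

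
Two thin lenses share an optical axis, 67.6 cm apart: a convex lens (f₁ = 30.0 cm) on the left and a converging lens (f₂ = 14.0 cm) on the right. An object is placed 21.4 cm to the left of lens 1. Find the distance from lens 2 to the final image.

15.5 cm

Lens 1: 1/d_i1 = 1/f₁ − 1/d_o1 = 1/(30.0) − 1/(21.4) = -0.01340, so d_i1 = -74.65 cm.
The intermediate image is 74.65 cm to the left of lens 1 (virtual), which is 67.6 − (-74.65) = 142.2 cm to the left of lens 2, so d_o2 = +142.2 cm.
Lens 2: 1/d_i2 = 1/f₂ − 1/d_o2 = 1/(14.0) − 1/(142.2) = 0.06440, so d_i2 = 15.5 cm.
The final image is real, 15.5 cm to the right of lens 2 (overall magnification ≈ -0.38).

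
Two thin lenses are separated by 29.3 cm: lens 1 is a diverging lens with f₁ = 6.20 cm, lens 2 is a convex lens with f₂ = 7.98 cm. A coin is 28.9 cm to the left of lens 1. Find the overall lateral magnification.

f₁ = −6.20 cm (diverging).
Lens 1: 1/d_i1 = 1/(-6.20) − 1/(28.9) = -0.1959, so d_i1 = -5.105 cm; m₁ = −d_i1/d_o1 = +0.1766.
d_o2 = 29.3 − (-5.105) = 34.41 cm.
Lens 2: 1/d_i2 = 1/(7.98) − 1/(34.41) = 0.09625, so d_i2 = 10.39 cm; m₂ = −d_i2/d_o2 = -0.3019.
m = m₁·m₂ = (+0.1766)(-0.3019) = -0.0533.

m = -0.0533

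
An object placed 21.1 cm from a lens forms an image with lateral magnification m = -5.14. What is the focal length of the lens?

m = −d_i/d_o ⇒ d_i = −m·d_o = −(-5.14)·(21.1) = 108.5 cm.
1/f = 1/d_o + 1/d_i = 1/(21.1) + 1/(108.5) = 0.05661, so f = 17.7 cm.
Since f is positive, the lens is converging.

f = 17.7 cm (converging)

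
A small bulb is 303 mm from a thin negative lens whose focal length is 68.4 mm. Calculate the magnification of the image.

m = +0.184

For a negative lens, f = -68.4 mm.
1/d_i = 1/f − 1/d_o = 1/(-68.40) − 1/(303) = -0.01792, so d_i = -55.80 mm.
m = −d_i/d_o = −(-55.80)/(303) = +0.184.
The image is virtual, upright and reduced, on the same side as the object.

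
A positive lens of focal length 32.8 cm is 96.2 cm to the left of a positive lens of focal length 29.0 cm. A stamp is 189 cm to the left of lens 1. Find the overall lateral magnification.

m = +0.221

Lens 1: 1/d_i1 = 1/(32.8) − 1/(189) = 0.02520, so d_i1 = 39.69 cm; m₁ = −d_i1/d_o1 = -0.2100.
d_o2 = 96.2 − (39.69) = 56.51 cm.
Lens 2: 1/d_i2 = 1/(29.0) − 1/(56.51) = 0.01679, so d_i2 = 59.57 cm; m₂ = −d_i2/d_o2 = -1.054.
m = m₁·m₂ = (-0.2100)(-1.054) = +0.221.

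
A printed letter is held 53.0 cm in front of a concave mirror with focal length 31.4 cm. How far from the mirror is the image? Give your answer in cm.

Mirror equation: 1/d_i = 1/f − 1/d_o = 1/(31.40) − 1/(53.0) = 0.03185 − 0.01887 = 0.01298, so d_i = 77.0 cm.
The image is real, inverted and enlarged, in front of the mirror.

77.0 cm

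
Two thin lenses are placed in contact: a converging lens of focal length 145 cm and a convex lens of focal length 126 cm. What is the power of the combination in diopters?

P₁ = 1/f₁ = 1/(1.45 m) = +0.6897 D; P₂ = 1/f₂ = 1/(1.26 m) = +0.7937 D.
For thin lenses in contact, P = P₁ + P₂ = (+0.6897) + (+0.7937) = +1.48 D.

P = +1.48 D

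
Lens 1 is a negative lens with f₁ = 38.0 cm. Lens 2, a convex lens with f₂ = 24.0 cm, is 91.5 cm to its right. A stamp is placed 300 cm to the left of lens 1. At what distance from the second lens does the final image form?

29.7 cm

Lens 1 is diverging, so f₁ = −38.0 cm.
Lens 1: 1/d_i1 = 1/f₁ − 1/d_o1 = 1/(-38.0) − 1/(300) = -0.02965, so d_i1 = -33.73 cm.
The intermediate image is 33.73 cm to the left of lens 1 (virtual), which is 91.5 − (-33.73) = 125.2 cm to the left of lens 2, so d_o2 = +125.2 cm.
Lens 2: 1/d_i2 = 1/f₂ − 1/d_o2 = 1/(24.0) − 1/(125.2) = 0.03368, so d_i2 = 29.7 cm.
The final image is real, 29.7 cm to the right of lens 2 (overall magnification ≈ -0.027).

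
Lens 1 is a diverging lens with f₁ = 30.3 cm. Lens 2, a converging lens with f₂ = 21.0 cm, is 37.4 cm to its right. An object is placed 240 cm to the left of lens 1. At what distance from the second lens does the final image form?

31.2 cm

Lens 1 is diverging, so f₁ = −30.3 cm.
Lens 1: 1/d_i1 = 1/f₁ − 1/d_o1 = 1/(-30.3) − 1/(240) = -0.03717, so d_i1 = -26.90 cm.
The intermediate image is 26.90 cm to the left of lens 1 (virtual), which is 37.4 − (-26.90) = 64.30 cm to the left of lens 2, so d_o2 = +64.30 cm.
Lens 2: 1/d_i2 = 1/f₂ − 1/d_o2 = 1/(21.0) − 1/(64.30) = 0.03207, so d_i2 = 31.2 cm.
The final image is real, 31.2 cm to the right of lens 2 (overall magnification ≈ -0.054).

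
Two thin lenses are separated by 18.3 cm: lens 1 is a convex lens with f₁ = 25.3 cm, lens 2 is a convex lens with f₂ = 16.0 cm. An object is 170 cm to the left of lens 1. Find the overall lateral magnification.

m = -0.102

Lens 1: 1/d_i1 = 1/(25.3) − 1/(170) = 0.03364, so d_i1 = 29.72 cm; m₁ = −d_i1/d_o1 = -0.1748.
d_o2 = 18.3 − (29.72) = -11.42 cm (virtual object).
Lens 2: 1/d_i2 = 1/(16.0) − 1/(-11.42) = 0.1501, so d_i2 = 6.664 cm; m₂ = −d_i2/d_o2 = +0.5835.
m = m₁·m₂ = (-0.1748)(+0.5835) = -0.102.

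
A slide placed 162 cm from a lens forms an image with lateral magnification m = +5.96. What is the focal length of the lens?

m = −d_i/d_o ⇒ d_i = −m·d_o = −(+5.96)·(162) = -965.5 cm.
1/f = 1/d_o + 1/d_i = 1/(162) + 1/(-965.5) = 0.005137, so f = 195 cm.
Since f is positive, the lens is converging.

f = 195 cm (converging)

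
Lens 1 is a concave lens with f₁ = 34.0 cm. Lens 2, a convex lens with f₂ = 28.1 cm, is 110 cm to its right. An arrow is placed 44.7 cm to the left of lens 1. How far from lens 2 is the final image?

Lens 1 is diverging, so f₁ = −34.0 cm.
Lens 1: 1/d_i1 = 1/f₁ − 1/d_o1 = 1/(-34.0) − 1/(44.7) = -0.05178, so d_i1 = -19.31 cm.
The intermediate image is 19.31 cm to the left of lens 1 (virtual), which is 110 − (-19.31) = 129.3 cm to the left of lens 2, so d_o2 = +129.3 cm.
Lens 2: 1/d_i2 = 1/f₂ − 1/d_o2 = 1/(28.1) − 1/(129.3) = 0.02785, so d_i2 = 35.9 cm.
The final image is real, 35.9 cm to the right of lens 2 (overall magnification ≈ -0.12).

35.9 cm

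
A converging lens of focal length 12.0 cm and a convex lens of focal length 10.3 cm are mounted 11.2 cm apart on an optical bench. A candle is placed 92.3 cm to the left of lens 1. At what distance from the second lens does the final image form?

2.07 cm

Lens 1: 1/d_i1 = 1/f₁ − 1/d_o1 = 1/(12.0) − 1/(92.3) = 0.07250, so d_i1 = 13.79 cm.
The intermediate image is 13.79 cm to the right of lens 1, which lies 2.590 cm to the right of lens 2 — a virtual object — so d_o2 = −2.590 cm.
Lens 2: 1/d_i2 = 1/f₂ − 1/d_o2 = 1/(10.3) − 1/(-2.590) = 0.4832, so d_i2 = 2.07 cm.
The final image is real, 2.07 cm to the right of lens 2 (overall magnification ≈ -0.12).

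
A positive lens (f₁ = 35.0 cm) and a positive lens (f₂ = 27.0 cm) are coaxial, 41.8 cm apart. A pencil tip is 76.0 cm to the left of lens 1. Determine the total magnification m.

m = -0.460

Lens 1: 1/d_i1 = 1/(35.0) − 1/(76.0) = 0.01541, so d_i1 = 64.88 cm; m₁ = −d_i1/d_o1 = -0.8537.
d_o2 = 41.8 − (64.88) = -23.08 cm (virtual object).
Lens 2: 1/d_i2 = 1/(27.0) − 1/(-23.08) = 0.08036, so d_i2 = 12.44 cm; m₂ = −d_i2/d_o2 = +0.5391.
m = m₁·m₂ = (-0.8537)(+0.5391) = -0.460.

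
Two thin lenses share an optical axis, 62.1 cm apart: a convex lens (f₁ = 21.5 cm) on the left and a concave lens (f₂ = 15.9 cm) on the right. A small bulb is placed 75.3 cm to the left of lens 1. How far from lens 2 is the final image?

10.6 cm

Lens 1: 1/d_i1 = 1/f₁ − 1/d_o1 = 1/(21.5) − 1/(75.3) = 0.03323, so d_i1 = 30.09 cm.
The intermediate image is 30.09 cm to the right of lens 1, which is 62.1 − (30.09) = 32.01 cm to the left of lens 2, so d_o2 = +32.01 cm.
Lens 2 is diverging, so f₂ = −15.9 cm.
Lens 2: 1/d_i2 = 1/f₂ − 1/d_o2 = 1/(-15.9) − 1/(32.01) = -0.09413, so d_i2 = -10.6 cm.
The final image is virtual, 10.6 cm to the left of lens 2 (overall magnification ≈ -0.13).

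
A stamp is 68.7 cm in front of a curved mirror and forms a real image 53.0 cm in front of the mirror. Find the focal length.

f = 29.9 cm (concave)

Real image ⇒ d_i = +53.0 cm.
1/f = 1/d_o + 1/d_i = 1/(68.7) + 1/(53.0) = 0.03342, so f = 29.9 cm.
Since f is positive, the curved mirror is concave.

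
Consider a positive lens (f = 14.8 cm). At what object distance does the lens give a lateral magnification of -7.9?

m = −d_i/d_o ⇒ d_i = −m·d_o.
1/f = 1/d_o + 1/d_i = 1/d_o − 1/(m·d_o) = (1 − 1/m)/d_o, so d_o = f(1 − 1/m) = (14.80)(1 − 1/(-7.9)) = 16.7 cm.

16.7 cm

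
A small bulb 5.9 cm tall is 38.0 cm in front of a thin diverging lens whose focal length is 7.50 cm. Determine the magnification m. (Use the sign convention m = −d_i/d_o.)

For a diverging lens, f = -7.50 cm.
1/d_i = 1/f − 1/d_o = 1/(-7.500) − 1/(38.0) = -0.1596, so d_i = -6.264 cm.
m = −d_i/d_o = −(-6.264)/(38.0) = +0.165.
The image is virtual, upright and reduced, on the same side as the object.

m = +0.165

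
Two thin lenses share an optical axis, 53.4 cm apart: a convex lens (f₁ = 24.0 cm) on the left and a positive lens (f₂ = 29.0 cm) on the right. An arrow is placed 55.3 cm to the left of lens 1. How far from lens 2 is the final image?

Lens 1: 1/d_i1 = 1/f₁ − 1/d_o1 = 1/(24.0) − 1/(55.3) = 0.02358, so d_i1 = 42.40 cm.
The intermediate image is 42.40 cm to the right of lens 1, which is 53.4 − (42.40) = 11.00 cm to the left of lens 2, so d_o2 = +11.00 cm.
Lens 2: 1/d_i2 = 1/f₂ − 1/d_o2 = 1/(29.0) − 1/(11.00) = -0.05643, so d_i2 = -17.7 cm.
The final image is virtual, 17.7 cm to the left of lens 2 (overall magnification ≈ -1.2).

17.7 cm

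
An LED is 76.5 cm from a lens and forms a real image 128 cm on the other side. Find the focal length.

Real image ⇒ d_i = +128 cm.
1/f = 1/d_o + 1/d_i = 1/(76.5) + 1/(128) = 0.02088, so f = 47.9 cm.
Since f is positive, the lens is converging.

f = 47.9 cm (converging)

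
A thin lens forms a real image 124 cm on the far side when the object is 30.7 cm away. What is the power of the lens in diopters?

d_i = +124 cm.
1/f = 1/d_o + 1/d_i = 1/(30.7) + 1/(124) = 0.04064 cm⁻¹.
f = 24.61 cm = 0.2461 m, so P = 1/f = +4.06 D.

P = +4.06 D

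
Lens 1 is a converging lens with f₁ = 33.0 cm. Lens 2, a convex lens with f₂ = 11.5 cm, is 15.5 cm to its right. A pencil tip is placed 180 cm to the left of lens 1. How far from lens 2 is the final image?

Lens 1: 1/d_i1 = 1/f₁ − 1/d_o1 = 1/(33.0) − 1/(180) = 0.02475, so d_i1 = 40.41 cm.
The intermediate image is 40.41 cm to the right of lens 1, which lies 24.91 cm to the right of lens 2 — a virtual object — so d_o2 = −24.91 cm.
Lens 2: 1/d_i2 = 1/f₂ − 1/d_o2 = 1/(11.5) − 1/(-24.91) = 0.1271, so d_i2 = 7.87 cm.
The final image is real, 7.87 cm to the right of lens 2 (overall magnification ≈ -0.071).

7.87 cm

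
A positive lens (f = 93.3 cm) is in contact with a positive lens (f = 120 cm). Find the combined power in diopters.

P₁ = 1/f₁ = 1/(0.933 m) = +1.072 D; P₂ = 1/f₂ = 1/(1.20 m) = +0.8333 D.
For thin lenses in contact, P = P₁ + P₂ = (+1.072) + (+0.8333) = +1.91 D.

P = +1.91 D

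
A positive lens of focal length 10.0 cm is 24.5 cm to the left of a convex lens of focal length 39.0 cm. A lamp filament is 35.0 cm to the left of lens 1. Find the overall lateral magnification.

Lens 1: 1/d_i1 = 1/(10.0) − 1/(35.0) = 0.07143, so d_i1 = 14.00 cm; m₁ = −d_i1/d_o1 = -0.4000.
d_o2 = 24.5 − (14.00) = 10.50 cm.
Lens 2: 1/d_i2 = 1/(39.0) − 1/(10.50) = -0.06960, so d_i2 = -14.37 cm; m₂ = −d_i2/d_o2 = +1.368.
m = m₁·m₂ = (-0.4000)(+1.368) = -0.547.

m = -0.547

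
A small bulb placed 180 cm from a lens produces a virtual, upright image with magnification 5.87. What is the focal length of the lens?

f = 217 cm (converging)

m = −d_i/d_o ⇒ d_i = −m·d_o = −(+5.87)·(180) = -1057 cm.
1/f = 1/d_o + 1/d_i = 1/(180) + 1/(-1057) = 0.004609, so f = 217 cm.
Since f is positive, the lens is converging.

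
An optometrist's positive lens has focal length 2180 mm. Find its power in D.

f = 218 cm = 2.18 m.
P = 1/f = 1/(2.18 m) = +0.459 D.

P = +0.459 D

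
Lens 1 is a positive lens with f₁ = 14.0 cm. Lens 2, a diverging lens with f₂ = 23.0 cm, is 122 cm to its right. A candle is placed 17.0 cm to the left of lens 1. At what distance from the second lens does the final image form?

Lens 1: 1/d_i1 = 1/f₁ − 1/d_o1 = 1/(14.0) − 1/(17.0) = 0.01261, so d_i1 = 79.33 cm.
The intermediate image is 79.33 cm to the right of lens 1, which is 122 − (79.33) = 42.67 cm to the left of lens 2, so d_o2 = +42.67 cm.
Lens 2 is diverging, so f₂ = −23.0 cm.
Lens 2: 1/d_i2 = 1/f₂ − 1/d_o2 = 1/(-23.0) − 1/(42.67) = -0.06691, so d_i2 = -14.9 cm.
The final image is virtual, 14.9 cm to the left of lens 2 (overall magnification ≈ -1.6).

14.9 cm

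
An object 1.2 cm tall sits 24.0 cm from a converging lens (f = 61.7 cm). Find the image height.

1/d_i = 1/f − 1/d_o = 1/(61.70) − 1/(24.0) = -0.02546, so d_i = -39.28 cm.
m = −d_i/d_o = +1.637.
|h_i| = |m|·h_o = 1.637 × 1.2 = 1.96 cm. The image is virtual, upright and enlarged, on the same side as the object.

1.96 cm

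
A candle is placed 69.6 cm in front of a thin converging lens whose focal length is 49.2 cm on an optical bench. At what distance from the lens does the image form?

168 cm

Thin-lens equation: 1/q = 1/f − 1/p = 1/(49.20) − 1/(69.6) = 0.02033 − 0.01437 = 0.005957, so q = 168 cm.
The image is real, inverted and enlarged, on the far side of the lens.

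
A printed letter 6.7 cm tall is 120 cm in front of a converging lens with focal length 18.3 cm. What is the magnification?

m = -0.180

1/d_i = 1/f − 1/d_o = 1/(18.30) − 1/(120) = 0.04631, so d_i = 21.59 cm.
m = −d_i/d_o = −(21.59)/(120) = -0.180.
The image is real, inverted and reduced, on the far side of the lens.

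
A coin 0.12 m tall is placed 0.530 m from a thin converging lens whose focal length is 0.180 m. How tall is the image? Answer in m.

1/d_i = 1/f − 1/d_o = 1/(0.1800) − 1/(0.530) = 3.669, so d_i = 0.2726 m.
m = −d_i/d_o = -0.5143.
|h_i| = |m|·h_o = 0.5143 × 0.12 = 0.0617 m. The image is real, inverted and reduced, on the far side of the lens.

0.0617 m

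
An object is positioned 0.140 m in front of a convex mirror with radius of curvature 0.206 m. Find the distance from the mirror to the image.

f = R/2 = 0.206/2 = 0.1030 m; for a convex mirror, f = -0.1030 m.
Mirror equation: 1/q = 1/f − 1/p = 1/(-0.1030) − 1/(0.140) = -9.709 − 7.143 = -16.85, so q = -0.0593 m.
The image is virtual, upright and reduced, behind the mirror.

0.0593 m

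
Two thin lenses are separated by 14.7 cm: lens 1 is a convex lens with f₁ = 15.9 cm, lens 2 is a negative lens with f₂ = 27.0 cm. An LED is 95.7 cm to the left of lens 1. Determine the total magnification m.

Lens 1: 1/d_i1 = 1/(15.9) − 1/(95.7) = 0.05244, so d_i1 = 19.07 cm; m₁ = −d_i1/d_o1 = -0.1993.
d_o2 = 14.7 − (19.07) = -4.370 cm (virtual object).
f₂ = −27.0 cm (diverging).
Lens 2: 1/d_i2 = 1/(-27.0) − 1/(-4.370) = 0.1918, so d_i2 = 5.214 cm; m₂ = −d_i2/d_o2 = +1.193.
m = m₁·m₂ = (-0.1993)(+1.193) = -0.238.

m = -0.238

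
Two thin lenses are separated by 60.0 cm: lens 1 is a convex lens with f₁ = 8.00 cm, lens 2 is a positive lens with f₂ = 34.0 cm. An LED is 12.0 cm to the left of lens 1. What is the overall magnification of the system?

Lens 1: 1/d_i1 = 1/(8.00) − 1/(12.0) = 0.04167, so d_i1 = 24.00 cm; m₁ = −d_i1/d_o1 = -2.000.
d_o2 = 60.0 − (24.00) = 36.00 cm.
Lens 2: 1/d_i2 = 1/(34.0) − 1/(36.00) = 0.001634, so d_i2 = 612.0 cm; m₂ = −d_i2/d_o2 = -17.00.
m = m₁·m₂ = (-2.000)(-17.00) = +34.0.

m = +34.0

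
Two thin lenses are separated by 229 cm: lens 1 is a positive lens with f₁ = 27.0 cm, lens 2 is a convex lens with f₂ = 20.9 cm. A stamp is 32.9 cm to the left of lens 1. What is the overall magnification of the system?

m = +1.66

Lens 1: 1/d_i1 = 1/(27.0) − 1/(32.9) = 0.006642, so d_i1 = 150.6 cm; m₁ = −d_i1/d_o1 = -4.578.
d_o2 = 229 − (150.6) = 78.40 cm.
Lens 2: 1/d_i2 = 1/(20.9) − 1/(78.40) = 0.03509, so d_i2 = 28.50 cm; m₂ = −d_i2/d_o2 = -0.3635.
m = m₁·m₂ = (-4.578)(-0.3635) = +1.66.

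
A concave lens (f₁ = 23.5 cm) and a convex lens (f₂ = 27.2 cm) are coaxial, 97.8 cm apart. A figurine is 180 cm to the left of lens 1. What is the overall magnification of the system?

f₁ = −23.5 cm (diverging).
Lens 1: 1/d_i1 = 1/(-23.5) − 1/(180) = -0.04811, so d_i1 = -20.79 cm; m₁ = −d_i1/d_o1 = +0.1155.
d_o2 = 97.8 − (-20.79) = 118.6 cm.
Lens 2: 1/d_i2 = 1/(27.2) − 1/(118.6) = 0.02833, so d_i2 = 35.29 cm; m₂ = −d_i2/d_o2 = -0.2976.
m = m₁·m₂ = (+0.1155)(-0.2976) = -0.0344.

m = -0.0344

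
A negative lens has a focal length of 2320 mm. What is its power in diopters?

P = -0.431 D

For a negative lens, f = −2320 mm.
f = -232 cm = -2.32 m.
P = 1/f = 1/(-2.32 m) = -0.431 D.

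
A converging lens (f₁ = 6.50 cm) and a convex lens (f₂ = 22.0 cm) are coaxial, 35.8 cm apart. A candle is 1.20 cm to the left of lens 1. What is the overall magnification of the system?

m = -1.77

Lens 1: 1/d_i1 = 1/(6.50) − 1/(1.20) = -0.6795, so d_i1 = -1.472 cm; m₁ = −d_i1/d_o1 = +1.227.
d_o2 = 35.8 − (-1.472) = 37.27 cm.
Lens 2: 1/d_i2 = 1/(22.0) − 1/(37.27) = 0.01862, so d_i2 = 53.70 cm; m₂ = −d_i2/d_o2 = -1.441.
m = m₁·m₂ = (+1.227)(-1.441) = -1.77.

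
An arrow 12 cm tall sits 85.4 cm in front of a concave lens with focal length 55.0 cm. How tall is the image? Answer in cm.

For a concave lens, f = -55.0 cm.
1/d_i = 1/f − 1/d_o = 1/(-55.00) − 1/(85.4) = -0.02989, so d_i = -33.45 cm.
m = −d_i/d_o = +0.3917.
|h_i| = |m|·h_o = 0.3917 × 12 = 4.70 cm. The image is virtual, upright and reduced, on the same side as the object.

4.70 cm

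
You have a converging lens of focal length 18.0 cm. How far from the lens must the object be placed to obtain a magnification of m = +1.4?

5.14 cm

m = −d_i/d_o ⇒ d_i = −m·d_o.
1/f = 1/d_o + 1/d_i = 1/d_o − 1/(m·d_o) = (1 − 1/m)/d_o, so d_o = f(1 − 1/m) = (18.00)(1 − 1/(+1.4)) = 5.14 cm.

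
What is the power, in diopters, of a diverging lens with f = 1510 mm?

P = -0.662 D

For a diverging lens, f = −1510 mm.
f = -151 cm = -1.51 m.
P = 1/f = 1/(-1.51 m) = -0.662 D.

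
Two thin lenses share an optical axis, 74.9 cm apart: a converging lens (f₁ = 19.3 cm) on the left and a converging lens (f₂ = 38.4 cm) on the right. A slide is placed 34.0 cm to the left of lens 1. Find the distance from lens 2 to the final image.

143 cm

Lens 1: 1/d_i1 = 1/f₁ − 1/d_o1 = 1/(19.3) − 1/(34.0) = 0.02240, so d_i1 = 44.64 cm.
The intermediate image is 44.64 cm to the right of lens 1, which is 74.9 − (44.64) = 30.26 cm to the left of lens 2, so d_o2 = +30.26 cm.
Lens 2: 1/d_i2 = 1/f₂ − 1/d_o2 = 1/(38.4) − 1/(30.26) = -0.007005, so d_i2 = -143 cm.
The final image is virtual, 143 cm to the left of lens 2 (overall magnification ≈ -6.2).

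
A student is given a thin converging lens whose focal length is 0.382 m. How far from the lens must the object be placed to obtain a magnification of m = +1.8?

0.170 m

m = −d_i/d_o ⇒ d_i = −m·d_o.
1/f = 1/d_o + 1/d_i = 1/d_o − 1/(m·d_o) = (1 − 1/m)/d_o, so d_o = f(1 − 1/m) = (0.3820)(1 − 1/(+1.8)) = 0.170 m.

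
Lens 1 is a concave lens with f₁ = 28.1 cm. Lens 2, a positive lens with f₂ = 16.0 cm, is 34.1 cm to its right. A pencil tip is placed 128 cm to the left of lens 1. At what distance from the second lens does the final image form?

22.2 cm

Lens 1 is diverging, so f₁ = −28.1 cm.
Lens 1: 1/d_i1 = 1/f₁ − 1/d_o1 = 1/(-28.1) − 1/(128) = -0.04340, so d_i1 = -23.04 cm.
The intermediate image is 23.04 cm to the left of lens 1 (virtual), which is 34.1 − (-23.04) = 57.14 cm to the left of lens 2, so d_o2 = +57.14 cm.
Lens 2: 1/d_i2 = 1/f₂ − 1/d_o2 = 1/(16.0) − 1/(57.14) = 0.04500, so d_i2 = 22.2 cm.
The final image is real, 22.2 cm to the right of lens 2 (overall magnification ≈ -0.070).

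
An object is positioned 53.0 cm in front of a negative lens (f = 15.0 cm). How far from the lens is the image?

11.7 cm

For a negative lens, f = -15.0 cm.
Thin-lens equation: 1/s_i = 1/f − 1/s_o = 1/(-15.00) − 1/(53.0) = -0.06667 − 0.01887 = -0.08553, so s_i = -11.7 cm.
The image is virtual, upright and reduced, on the same side as the object.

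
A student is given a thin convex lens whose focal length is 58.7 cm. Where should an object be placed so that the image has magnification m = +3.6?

m = −d_i/d_o ⇒ d_i = −m·d_o.
1/f = 1/d_o + 1/d_i = 1/d_o − 1/(m·d_o) = (1 − 1/m)/d_o, so d_o = f(1 − 1/m) = (58.70)(1 − 1/(+3.6)) = 42.4 cm.

42.4 cm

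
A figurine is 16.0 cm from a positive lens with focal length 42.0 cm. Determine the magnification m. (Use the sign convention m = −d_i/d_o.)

m = +1.62

1/d_i = 1/f − 1/d_o = 1/(42.00) − 1/(16.0) = -0.03869, so d_i = -25.85 cm.
m = −d_i/d_o = −(-25.85)/(16.0) = +1.62.
The image is virtual, upright and enlarged, on the same side as the object.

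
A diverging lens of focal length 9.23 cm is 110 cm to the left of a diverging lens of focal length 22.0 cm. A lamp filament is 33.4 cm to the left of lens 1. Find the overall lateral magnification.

m = +0.0342

f₁ = −9.23 cm (diverging).
Lens 1: 1/d_i1 = 1/(-9.23) − 1/(33.4) = -0.1383, so d_i1 = -7.232 cm; m₁ = −d_i1/d_o1 = +0.2165.
d_o2 = 110 − (-7.232) = 117.2 cm.
f₂ = −22.0 cm (diverging).
Lens 2: 1/d_i2 = 1/(-22.0) − 1/(117.2) = -0.05399, so d_i2 = -18.52 cm; m₂ = −d_i2/d_o2 = +0.1580.
m = m₁·m₂ = (+0.2165)(+0.1580) = +0.0342.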